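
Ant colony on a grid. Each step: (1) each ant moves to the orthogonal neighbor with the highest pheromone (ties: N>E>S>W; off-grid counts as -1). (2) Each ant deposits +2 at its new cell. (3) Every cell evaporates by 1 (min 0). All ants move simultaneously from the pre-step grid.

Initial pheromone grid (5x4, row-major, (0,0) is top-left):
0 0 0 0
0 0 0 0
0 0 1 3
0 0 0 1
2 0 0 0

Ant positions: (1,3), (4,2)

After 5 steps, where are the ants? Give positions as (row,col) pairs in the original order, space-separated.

Step 1: ant0:(1,3)->S->(2,3) | ant1:(4,2)->N->(3,2)
  grid max=4 at (2,3)
Step 2: ant0:(2,3)->N->(1,3) | ant1:(3,2)->N->(2,2)
  grid max=3 at (2,3)
Step 3: ant0:(1,3)->S->(2,3) | ant1:(2,2)->E->(2,3)
  grid max=6 at (2,3)
Step 4: ant0:(2,3)->N->(1,3) | ant1:(2,3)->N->(1,3)
  grid max=5 at (2,3)
Step 5: ant0:(1,3)->S->(2,3) | ant1:(1,3)->S->(2,3)
  grid max=8 at (2,3)

(2,3) (2,3)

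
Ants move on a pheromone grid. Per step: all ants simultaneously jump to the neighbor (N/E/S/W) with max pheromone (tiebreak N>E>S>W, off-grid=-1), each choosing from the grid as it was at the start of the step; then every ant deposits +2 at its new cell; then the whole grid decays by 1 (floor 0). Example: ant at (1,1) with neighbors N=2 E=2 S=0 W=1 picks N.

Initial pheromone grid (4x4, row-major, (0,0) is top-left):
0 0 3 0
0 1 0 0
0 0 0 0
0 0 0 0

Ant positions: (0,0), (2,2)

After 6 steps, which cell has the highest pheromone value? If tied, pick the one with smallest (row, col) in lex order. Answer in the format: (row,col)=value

Step 1: ant0:(0,0)->E->(0,1) | ant1:(2,2)->N->(1,2)
  grid max=2 at (0,2)
Step 2: ant0:(0,1)->E->(0,2) | ant1:(1,2)->N->(0,2)
  grid max=5 at (0,2)
Step 3: ant0:(0,2)->E->(0,3) | ant1:(0,2)->E->(0,3)
  grid max=4 at (0,2)
Step 4: ant0:(0,3)->W->(0,2) | ant1:(0,3)->W->(0,2)
  grid max=7 at (0,2)
Step 5: ant0:(0,2)->E->(0,3) | ant1:(0,2)->E->(0,3)
  grid max=6 at (0,2)
Step 6: ant0:(0,3)->W->(0,2) | ant1:(0,3)->W->(0,2)
  grid max=9 at (0,2)
Final grid:
  0 0 9 4
  0 0 0 0
  0 0 0 0
  0 0 0 0
Max pheromone 9 at (0,2)

Answer: (0,2)=9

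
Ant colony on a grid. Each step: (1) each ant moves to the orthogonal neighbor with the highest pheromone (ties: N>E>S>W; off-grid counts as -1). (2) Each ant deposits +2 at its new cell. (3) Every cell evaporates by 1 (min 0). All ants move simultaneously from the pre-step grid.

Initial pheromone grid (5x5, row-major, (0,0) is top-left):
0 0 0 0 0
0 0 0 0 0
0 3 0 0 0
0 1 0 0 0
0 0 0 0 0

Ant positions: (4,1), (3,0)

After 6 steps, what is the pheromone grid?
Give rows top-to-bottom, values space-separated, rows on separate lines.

After step 1: ants at (3,1),(3,1)
  0 0 0 0 0
  0 0 0 0 0
  0 2 0 0 0
  0 4 0 0 0
  0 0 0 0 0
After step 2: ants at (2,1),(2,1)
  0 0 0 0 0
  0 0 0 0 0
  0 5 0 0 0
  0 3 0 0 0
  0 0 0 0 0
After step 3: ants at (3,1),(3,1)
  0 0 0 0 0
  0 0 0 0 0
  0 4 0 0 0
  0 6 0 0 0
  0 0 0 0 0
After step 4: ants at (2,1),(2,1)
  0 0 0 0 0
  0 0 0 0 0
  0 7 0 0 0
  0 5 0 0 0
  0 0 0 0 0
After step 5: ants at (3,1),(3,1)
  0 0 0 0 0
  0 0 0 0 0
  0 6 0 0 0
  0 8 0 0 0
  0 0 0 0 0
After step 6: ants at (2,1),(2,1)
  0 0 0 0 0
  0 0 0 0 0
  0 9 0 0 0
  0 7 0 0 0
  0 0 0 0 0

0 0 0 0 0
0 0 0 0 0
0 9 0 0 0
0 7 0 0 0
0 0 0 0 0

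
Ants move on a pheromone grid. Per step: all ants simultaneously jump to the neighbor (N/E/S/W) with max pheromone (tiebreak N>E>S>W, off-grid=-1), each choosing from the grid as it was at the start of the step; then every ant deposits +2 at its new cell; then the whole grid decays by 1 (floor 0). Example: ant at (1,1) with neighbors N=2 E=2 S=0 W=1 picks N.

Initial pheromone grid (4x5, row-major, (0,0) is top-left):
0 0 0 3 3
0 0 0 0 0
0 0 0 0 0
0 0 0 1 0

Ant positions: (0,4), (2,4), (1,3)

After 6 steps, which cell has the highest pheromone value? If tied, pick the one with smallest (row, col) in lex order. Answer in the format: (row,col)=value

Answer: (0,4)=15

Derivation:
Step 1: ant0:(0,4)->W->(0,3) | ant1:(2,4)->N->(1,4) | ant2:(1,3)->N->(0,3)
  grid max=6 at (0,3)
Step 2: ant0:(0,3)->E->(0,4) | ant1:(1,4)->N->(0,4) | ant2:(0,3)->E->(0,4)
  grid max=7 at (0,4)
Step 3: ant0:(0,4)->W->(0,3) | ant1:(0,4)->W->(0,3) | ant2:(0,4)->W->(0,3)
  grid max=10 at (0,3)
Step 4: ant0:(0,3)->E->(0,4) | ant1:(0,3)->E->(0,4) | ant2:(0,3)->E->(0,4)
  grid max=11 at (0,4)
Step 5: ant0:(0,4)->W->(0,3) | ant1:(0,4)->W->(0,3) | ant2:(0,4)->W->(0,3)
  grid max=14 at (0,3)
Step 6: ant0:(0,3)->E->(0,4) | ant1:(0,3)->E->(0,4) | ant2:(0,3)->E->(0,4)
  grid max=15 at (0,4)
Final grid:
  0 0 0 13 15
  0 0 0 0 0
  0 0 0 0 0
  0 0 0 0 0
Max pheromone 15 at (0,4)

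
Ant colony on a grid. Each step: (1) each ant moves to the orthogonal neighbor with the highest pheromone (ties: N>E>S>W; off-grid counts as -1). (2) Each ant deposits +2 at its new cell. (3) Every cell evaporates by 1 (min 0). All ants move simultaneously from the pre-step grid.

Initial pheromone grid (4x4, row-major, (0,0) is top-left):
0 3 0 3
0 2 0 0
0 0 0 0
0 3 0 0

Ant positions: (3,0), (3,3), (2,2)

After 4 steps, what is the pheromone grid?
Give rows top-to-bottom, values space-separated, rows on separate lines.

After step 1: ants at (3,1),(2,3),(1,2)
  0 2 0 2
  0 1 1 0
  0 0 0 1
  0 4 0 0
After step 2: ants at (2,1),(1,3),(1,1)
  0 1 0 1
  0 2 0 1
  0 1 0 0
  0 3 0 0
After step 3: ants at (3,1),(0,3),(0,1)
  0 2 0 2
  0 1 0 0
  0 0 0 0
  0 4 0 0
After step 4: ants at (2,1),(1,3),(1,1)
  0 1 0 1
  0 2 0 1
  0 1 0 0
  0 3 0 0

0 1 0 1
0 2 0 1
0 1 0 0
0 3 0 0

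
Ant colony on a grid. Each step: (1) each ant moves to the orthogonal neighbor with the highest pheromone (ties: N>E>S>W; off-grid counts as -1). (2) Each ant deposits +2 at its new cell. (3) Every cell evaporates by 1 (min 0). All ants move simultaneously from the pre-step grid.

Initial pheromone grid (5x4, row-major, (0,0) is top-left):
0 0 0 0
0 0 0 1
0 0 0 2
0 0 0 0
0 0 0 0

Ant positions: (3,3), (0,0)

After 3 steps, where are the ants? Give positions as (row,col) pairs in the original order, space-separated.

Step 1: ant0:(3,3)->N->(2,3) | ant1:(0,0)->E->(0,1)
  grid max=3 at (2,3)
Step 2: ant0:(2,3)->N->(1,3) | ant1:(0,1)->E->(0,2)
  grid max=2 at (2,3)
Step 3: ant0:(1,3)->S->(2,3) | ant1:(0,2)->E->(0,3)
  grid max=3 at (2,3)

(2,3) (0,3)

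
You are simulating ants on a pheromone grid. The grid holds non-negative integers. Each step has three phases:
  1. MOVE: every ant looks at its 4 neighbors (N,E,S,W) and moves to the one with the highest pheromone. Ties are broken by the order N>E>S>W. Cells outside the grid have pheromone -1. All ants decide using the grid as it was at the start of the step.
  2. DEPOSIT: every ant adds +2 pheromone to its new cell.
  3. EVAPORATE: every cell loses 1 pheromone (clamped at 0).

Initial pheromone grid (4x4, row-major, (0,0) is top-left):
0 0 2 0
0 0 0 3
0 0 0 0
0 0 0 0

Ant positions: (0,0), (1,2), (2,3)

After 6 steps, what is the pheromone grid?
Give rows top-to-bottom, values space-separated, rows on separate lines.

After step 1: ants at (0,1),(1,3),(1,3)
  0 1 1 0
  0 0 0 6
  0 0 0 0
  0 0 0 0
After step 2: ants at (0,2),(0,3),(0,3)
  0 0 2 3
  0 0 0 5
  0 0 0 0
  0 0 0 0
After step 3: ants at (0,3),(1,3),(1,3)
  0 0 1 4
  0 0 0 8
  0 0 0 0
  0 0 0 0
After step 4: ants at (1,3),(0,3),(0,3)
  0 0 0 7
  0 0 0 9
  0 0 0 0
  0 0 0 0
After step 5: ants at (0,3),(1,3),(1,3)
  0 0 0 8
  0 0 0 12
  0 0 0 0
  0 0 0 0
After step 6: ants at (1,3),(0,3),(0,3)
  0 0 0 11
  0 0 0 13
  0 0 0 0
  0 0 0 0

0 0 0 11
0 0 0 13
0 0 0 0
0 0 0 0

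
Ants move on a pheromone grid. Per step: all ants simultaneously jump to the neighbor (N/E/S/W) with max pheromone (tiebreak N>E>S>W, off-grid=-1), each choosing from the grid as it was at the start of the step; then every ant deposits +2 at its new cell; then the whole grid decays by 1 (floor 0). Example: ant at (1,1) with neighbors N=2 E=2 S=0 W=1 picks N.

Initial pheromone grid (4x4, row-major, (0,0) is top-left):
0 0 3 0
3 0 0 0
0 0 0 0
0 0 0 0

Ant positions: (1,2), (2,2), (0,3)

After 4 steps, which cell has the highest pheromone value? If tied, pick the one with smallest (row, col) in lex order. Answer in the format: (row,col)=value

Step 1: ant0:(1,2)->N->(0,2) | ant1:(2,2)->N->(1,2) | ant2:(0,3)->W->(0,2)
  grid max=6 at (0,2)
Step 2: ant0:(0,2)->S->(1,2) | ant1:(1,2)->N->(0,2) | ant2:(0,2)->S->(1,2)
  grid max=7 at (0,2)
Step 3: ant0:(1,2)->N->(0,2) | ant1:(0,2)->S->(1,2) | ant2:(1,2)->N->(0,2)
  grid max=10 at (0,2)
Step 4: ant0:(0,2)->S->(1,2) | ant1:(1,2)->N->(0,2) | ant2:(0,2)->S->(1,2)
  grid max=11 at (0,2)
Final grid:
  0 0 11 0
  0 0 8 0
  0 0 0 0
  0 0 0 0
Max pheromone 11 at (0,2)

Answer: (0,2)=11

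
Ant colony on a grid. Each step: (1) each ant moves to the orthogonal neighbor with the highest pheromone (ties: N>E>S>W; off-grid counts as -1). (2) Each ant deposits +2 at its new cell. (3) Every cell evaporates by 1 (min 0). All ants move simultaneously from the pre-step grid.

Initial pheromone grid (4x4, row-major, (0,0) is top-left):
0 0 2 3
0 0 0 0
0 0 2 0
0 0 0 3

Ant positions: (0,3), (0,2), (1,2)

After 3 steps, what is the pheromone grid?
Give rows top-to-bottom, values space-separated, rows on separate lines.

After step 1: ants at (0,2),(0,3),(0,2)
  0 0 5 4
  0 0 0 0
  0 0 1 0
  0 0 0 2
After step 2: ants at (0,3),(0,2),(0,3)
  0 0 6 7
  0 0 0 0
  0 0 0 0
  0 0 0 1
After step 3: ants at (0,2),(0,3),(0,2)
  0 0 9 8
  0 0 0 0
  0 0 0 0
  0 0 0 0

0 0 9 8
0 0 0 0
0 0 0 0
0 0 0 0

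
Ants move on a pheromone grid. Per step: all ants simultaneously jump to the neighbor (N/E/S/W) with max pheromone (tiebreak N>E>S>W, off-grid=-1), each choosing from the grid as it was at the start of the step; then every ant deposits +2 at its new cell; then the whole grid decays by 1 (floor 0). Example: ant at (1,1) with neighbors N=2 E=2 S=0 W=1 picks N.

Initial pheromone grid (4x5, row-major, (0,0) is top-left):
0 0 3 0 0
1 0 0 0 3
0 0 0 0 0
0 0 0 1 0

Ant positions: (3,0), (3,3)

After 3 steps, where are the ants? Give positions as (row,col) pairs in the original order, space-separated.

Step 1: ant0:(3,0)->N->(2,0) | ant1:(3,3)->N->(2,3)
  grid max=2 at (0,2)
Step 2: ant0:(2,0)->N->(1,0) | ant1:(2,3)->N->(1,3)
  grid max=1 at (0,2)
Step 3: ant0:(1,0)->N->(0,0) | ant1:(1,3)->E->(1,4)
  grid max=2 at (1,4)

(0,0) (1,4)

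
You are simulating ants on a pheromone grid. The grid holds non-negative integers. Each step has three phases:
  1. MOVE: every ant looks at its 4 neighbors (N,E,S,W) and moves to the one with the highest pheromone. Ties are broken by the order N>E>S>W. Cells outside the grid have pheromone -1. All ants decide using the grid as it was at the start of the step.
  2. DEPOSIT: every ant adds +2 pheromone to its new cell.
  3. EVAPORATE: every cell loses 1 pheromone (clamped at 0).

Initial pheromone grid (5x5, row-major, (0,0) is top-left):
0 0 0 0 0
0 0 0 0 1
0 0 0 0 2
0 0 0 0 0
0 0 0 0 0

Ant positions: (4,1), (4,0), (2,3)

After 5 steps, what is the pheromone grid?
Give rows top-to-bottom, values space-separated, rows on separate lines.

After step 1: ants at (3,1),(3,0),(2,4)
  0 0 0 0 0
  0 0 0 0 0
  0 0 0 0 3
  1 1 0 0 0
  0 0 0 0 0
After step 2: ants at (3,0),(3,1),(1,4)
  0 0 0 0 0
  0 0 0 0 1
  0 0 0 0 2
  2 2 0 0 0
  0 0 0 0 0
After step 3: ants at (3,1),(3,0),(2,4)
  0 0 0 0 0
  0 0 0 0 0
  0 0 0 0 3
  3 3 0 0 0
  0 0 0 0 0
After step 4: ants at (3,0),(3,1),(1,4)
  0 0 0 0 0
  0 0 0 0 1
  0 0 0 0 2
  4 4 0 0 0
  0 0 0 0 0
After step 5: ants at (3,1),(3,0),(2,4)
  0 0 0 0 0
  0 0 0 0 0
  0 0 0 0 3
  5 5 0 0 0
  0 0 0 0 0

0 0 0 0 0
0 0 0 0 0
0 0 0 0 3
5 5 0 0 0
0 0 0 0 0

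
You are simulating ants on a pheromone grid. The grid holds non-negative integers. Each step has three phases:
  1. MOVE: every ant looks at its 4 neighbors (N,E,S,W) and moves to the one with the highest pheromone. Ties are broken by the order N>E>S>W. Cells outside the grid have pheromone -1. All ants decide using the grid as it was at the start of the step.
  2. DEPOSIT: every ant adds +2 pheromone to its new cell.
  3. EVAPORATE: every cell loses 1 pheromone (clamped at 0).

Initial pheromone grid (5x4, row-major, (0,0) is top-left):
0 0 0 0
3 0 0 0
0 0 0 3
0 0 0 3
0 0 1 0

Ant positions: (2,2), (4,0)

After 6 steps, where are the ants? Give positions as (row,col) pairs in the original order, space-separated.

Step 1: ant0:(2,2)->E->(2,3) | ant1:(4,0)->N->(3,0)
  grid max=4 at (2,3)
Step 2: ant0:(2,3)->S->(3,3) | ant1:(3,0)->N->(2,0)
  grid max=3 at (2,3)
Step 3: ant0:(3,3)->N->(2,3) | ant1:(2,0)->N->(1,0)
  grid max=4 at (2,3)
Step 4: ant0:(2,3)->S->(3,3) | ant1:(1,0)->N->(0,0)
  grid max=3 at (2,3)
Step 5: ant0:(3,3)->N->(2,3) | ant1:(0,0)->S->(1,0)
  grid max=4 at (2,3)
Step 6: ant0:(2,3)->S->(3,3) | ant1:(1,0)->N->(0,0)
  grid max=3 at (2,3)

(3,3) (0,0)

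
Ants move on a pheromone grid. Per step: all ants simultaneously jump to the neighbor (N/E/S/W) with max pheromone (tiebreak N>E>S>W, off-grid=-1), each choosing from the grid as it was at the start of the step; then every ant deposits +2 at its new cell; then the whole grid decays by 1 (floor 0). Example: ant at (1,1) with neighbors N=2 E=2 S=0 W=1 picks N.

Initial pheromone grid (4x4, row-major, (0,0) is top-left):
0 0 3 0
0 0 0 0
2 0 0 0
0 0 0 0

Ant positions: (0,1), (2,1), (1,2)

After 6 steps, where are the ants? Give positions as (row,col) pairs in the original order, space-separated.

Step 1: ant0:(0,1)->E->(0,2) | ant1:(2,1)->W->(2,0) | ant2:(1,2)->N->(0,2)
  grid max=6 at (0,2)
Step 2: ant0:(0,2)->E->(0,3) | ant1:(2,0)->N->(1,0) | ant2:(0,2)->E->(0,3)
  grid max=5 at (0,2)
Step 3: ant0:(0,3)->W->(0,2) | ant1:(1,0)->S->(2,0) | ant2:(0,3)->W->(0,2)
  grid max=8 at (0,2)
Step 4: ant0:(0,2)->E->(0,3) | ant1:(2,0)->N->(1,0) | ant2:(0,2)->E->(0,3)
  grid max=7 at (0,2)
Step 5: ant0:(0,3)->W->(0,2) | ant1:(1,0)->S->(2,0) | ant2:(0,3)->W->(0,2)
  grid max=10 at (0,2)
Step 6: ant0:(0,2)->E->(0,3) | ant1:(2,0)->N->(1,0) | ant2:(0,2)->E->(0,3)
  grid max=9 at (0,2)

(0,3) (1,0) (0,3)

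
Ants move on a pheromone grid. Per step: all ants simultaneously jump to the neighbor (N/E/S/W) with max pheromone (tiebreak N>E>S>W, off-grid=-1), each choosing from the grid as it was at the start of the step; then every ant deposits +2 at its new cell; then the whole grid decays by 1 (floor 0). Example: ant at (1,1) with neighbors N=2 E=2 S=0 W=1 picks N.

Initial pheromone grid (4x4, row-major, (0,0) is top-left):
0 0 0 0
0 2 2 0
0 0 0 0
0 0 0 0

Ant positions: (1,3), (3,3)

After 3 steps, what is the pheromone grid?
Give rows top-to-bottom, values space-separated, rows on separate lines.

After step 1: ants at (1,2),(2,3)
  0 0 0 0
  0 1 3 0
  0 0 0 1
  0 0 0 0
After step 2: ants at (1,1),(1,3)
  0 0 0 0
  0 2 2 1
  0 0 0 0
  0 0 0 0
After step 3: ants at (1,2),(1,2)
  0 0 0 0
  0 1 5 0
  0 0 0 0
  0 0 0 0

0 0 0 0
0 1 5 0
0 0 0 0
0 0 0 0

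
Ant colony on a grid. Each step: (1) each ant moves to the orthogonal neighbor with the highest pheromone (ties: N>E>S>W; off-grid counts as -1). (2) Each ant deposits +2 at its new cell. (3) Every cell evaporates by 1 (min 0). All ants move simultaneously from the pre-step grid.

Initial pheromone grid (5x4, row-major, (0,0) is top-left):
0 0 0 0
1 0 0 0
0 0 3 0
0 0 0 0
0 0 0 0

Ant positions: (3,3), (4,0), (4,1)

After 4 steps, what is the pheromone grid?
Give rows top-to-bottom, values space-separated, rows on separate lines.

After step 1: ants at (2,3),(3,0),(3,1)
  0 0 0 0
  0 0 0 0
  0 0 2 1
  1 1 0 0
  0 0 0 0
After step 2: ants at (2,2),(3,1),(3,0)
  0 0 0 0
  0 0 0 0
  0 0 3 0
  2 2 0 0
  0 0 0 0
After step 3: ants at (1,2),(3,0),(3,1)
  0 0 0 0
  0 0 1 0
  0 0 2 0
  3 3 0 0
  0 0 0 0
After step 4: ants at (2,2),(3,1),(3,0)
  0 0 0 0
  0 0 0 0
  0 0 3 0
  4 4 0 0
  0 0 0 0

0 0 0 0
0 0 0 0
0 0 3 0
4 4 0 0
0 0 0 0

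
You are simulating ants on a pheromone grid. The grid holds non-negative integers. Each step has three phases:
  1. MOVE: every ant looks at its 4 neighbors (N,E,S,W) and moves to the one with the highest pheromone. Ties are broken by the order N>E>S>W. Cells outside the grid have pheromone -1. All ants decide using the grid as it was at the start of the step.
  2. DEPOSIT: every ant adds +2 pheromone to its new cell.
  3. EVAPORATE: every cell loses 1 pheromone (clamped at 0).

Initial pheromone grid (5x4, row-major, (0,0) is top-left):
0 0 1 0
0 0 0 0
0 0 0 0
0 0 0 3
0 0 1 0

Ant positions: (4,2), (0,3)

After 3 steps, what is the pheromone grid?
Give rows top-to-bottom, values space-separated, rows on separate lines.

After step 1: ants at (3,2),(0,2)
  0 0 2 0
  0 0 0 0
  0 0 0 0
  0 0 1 2
  0 0 0 0
After step 2: ants at (3,3),(0,3)
  0 0 1 1
  0 0 0 0
  0 0 0 0
  0 0 0 3
  0 0 0 0
After step 3: ants at (2,3),(0,2)
  0 0 2 0
  0 0 0 0
  0 0 0 1
  0 0 0 2
  0 0 0 0

0 0 2 0
0 0 0 0
0 0 0 1
0 0 0 2
0 0 0 0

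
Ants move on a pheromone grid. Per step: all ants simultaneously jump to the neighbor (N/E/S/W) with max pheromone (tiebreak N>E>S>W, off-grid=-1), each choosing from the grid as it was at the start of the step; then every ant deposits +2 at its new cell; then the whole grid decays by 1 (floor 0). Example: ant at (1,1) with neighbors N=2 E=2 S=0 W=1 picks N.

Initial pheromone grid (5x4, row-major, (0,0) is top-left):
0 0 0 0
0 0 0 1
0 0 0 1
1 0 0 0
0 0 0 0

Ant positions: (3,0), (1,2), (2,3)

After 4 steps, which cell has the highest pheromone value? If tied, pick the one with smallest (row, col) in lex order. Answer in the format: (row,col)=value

Step 1: ant0:(3,0)->N->(2,0) | ant1:(1,2)->E->(1,3) | ant2:(2,3)->N->(1,3)
  grid max=4 at (1,3)
Step 2: ant0:(2,0)->N->(1,0) | ant1:(1,3)->N->(0,3) | ant2:(1,3)->N->(0,3)
  grid max=3 at (0,3)
Step 3: ant0:(1,0)->N->(0,0) | ant1:(0,3)->S->(1,3) | ant2:(0,3)->S->(1,3)
  grid max=6 at (1,3)
Step 4: ant0:(0,0)->E->(0,1) | ant1:(1,3)->N->(0,3) | ant2:(1,3)->N->(0,3)
  grid max=5 at (0,3)
Final grid:
  0 1 0 5
  0 0 0 5
  0 0 0 0
  0 0 0 0
  0 0 0 0
Max pheromone 5 at (0,3)

Answer: (0,3)=5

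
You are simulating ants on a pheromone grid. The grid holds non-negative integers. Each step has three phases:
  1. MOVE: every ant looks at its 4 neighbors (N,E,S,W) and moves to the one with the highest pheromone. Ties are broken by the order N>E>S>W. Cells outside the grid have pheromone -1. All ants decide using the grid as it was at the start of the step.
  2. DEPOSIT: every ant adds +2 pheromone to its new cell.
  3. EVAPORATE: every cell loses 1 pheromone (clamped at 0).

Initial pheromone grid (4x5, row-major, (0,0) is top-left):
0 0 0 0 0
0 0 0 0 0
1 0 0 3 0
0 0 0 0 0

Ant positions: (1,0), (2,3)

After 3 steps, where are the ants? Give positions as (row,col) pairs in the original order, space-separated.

Step 1: ant0:(1,0)->S->(2,0) | ant1:(2,3)->N->(1,3)
  grid max=2 at (2,0)
Step 2: ant0:(2,0)->N->(1,0) | ant1:(1,3)->S->(2,3)
  grid max=3 at (2,3)
Step 3: ant0:(1,0)->S->(2,0) | ant1:(2,3)->N->(1,3)
  grid max=2 at (2,0)

(2,0) (1,3)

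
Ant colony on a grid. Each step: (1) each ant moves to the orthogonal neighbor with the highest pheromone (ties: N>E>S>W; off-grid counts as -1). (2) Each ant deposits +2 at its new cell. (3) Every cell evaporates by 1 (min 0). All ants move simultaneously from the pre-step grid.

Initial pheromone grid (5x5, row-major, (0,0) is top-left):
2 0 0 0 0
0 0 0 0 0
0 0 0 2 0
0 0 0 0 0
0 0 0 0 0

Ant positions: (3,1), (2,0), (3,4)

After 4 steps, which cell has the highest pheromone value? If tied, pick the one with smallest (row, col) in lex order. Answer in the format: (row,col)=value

Step 1: ant0:(3,1)->N->(2,1) | ant1:(2,0)->N->(1,0) | ant2:(3,4)->N->(2,4)
  grid max=1 at (0,0)
Step 2: ant0:(2,1)->N->(1,1) | ant1:(1,0)->N->(0,0) | ant2:(2,4)->W->(2,3)
  grid max=2 at (0,0)
Step 3: ant0:(1,1)->N->(0,1) | ant1:(0,0)->E->(0,1) | ant2:(2,3)->N->(1,3)
  grid max=3 at (0,1)
Step 4: ant0:(0,1)->W->(0,0) | ant1:(0,1)->W->(0,0) | ant2:(1,3)->S->(2,3)
  grid max=4 at (0,0)
Final grid:
  4 2 0 0 0
  0 0 0 0 0
  0 0 0 2 0
  0 0 0 0 0
  0 0 0 0 0
Max pheromone 4 at (0,0)

Answer: (0,0)=4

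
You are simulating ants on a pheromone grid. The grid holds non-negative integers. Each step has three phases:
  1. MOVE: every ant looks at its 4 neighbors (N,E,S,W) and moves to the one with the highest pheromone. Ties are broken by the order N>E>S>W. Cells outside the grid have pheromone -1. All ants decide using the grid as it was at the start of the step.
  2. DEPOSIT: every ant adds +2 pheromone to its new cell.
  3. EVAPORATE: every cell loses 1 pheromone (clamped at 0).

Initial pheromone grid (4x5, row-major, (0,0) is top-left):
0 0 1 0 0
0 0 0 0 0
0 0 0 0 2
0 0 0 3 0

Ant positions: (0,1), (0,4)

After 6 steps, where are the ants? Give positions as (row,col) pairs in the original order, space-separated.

Step 1: ant0:(0,1)->E->(0,2) | ant1:(0,4)->S->(1,4)
  grid max=2 at (0,2)
Step 2: ant0:(0,2)->E->(0,3) | ant1:(1,4)->S->(2,4)
  grid max=2 at (2,4)
Step 3: ant0:(0,3)->W->(0,2) | ant1:(2,4)->N->(1,4)
  grid max=2 at (0,2)
Step 4: ant0:(0,2)->E->(0,3) | ant1:(1,4)->S->(2,4)
  grid max=2 at (2,4)
Step 5: ant0:(0,3)->W->(0,2) | ant1:(2,4)->N->(1,4)
  grid max=2 at (0,2)
Step 6: ant0:(0,2)->E->(0,3) | ant1:(1,4)->S->(2,4)
  grid max=2 at (2,4)

(0,3) (2,4)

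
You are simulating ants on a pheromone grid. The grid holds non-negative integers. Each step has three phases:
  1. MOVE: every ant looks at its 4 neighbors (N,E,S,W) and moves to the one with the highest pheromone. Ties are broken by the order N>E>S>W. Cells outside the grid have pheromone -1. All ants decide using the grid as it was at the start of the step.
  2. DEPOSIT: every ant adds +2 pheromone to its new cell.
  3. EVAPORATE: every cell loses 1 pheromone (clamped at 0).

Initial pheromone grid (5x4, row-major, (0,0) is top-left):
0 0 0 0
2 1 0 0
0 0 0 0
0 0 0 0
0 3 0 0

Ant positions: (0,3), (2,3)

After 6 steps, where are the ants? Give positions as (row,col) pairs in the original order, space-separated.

Step 1: ant0:(0,3)->S->(1,3) | ant1:(2,3)->N->(1,3)
  grid max=3 at (1,3)
Step 2: ant0:(1,3)->N->(0,3) | ant1:(1,3)->N->(0,3)
  grid max=3 at (0,3)
Step 3: ant0:(0,3)->S->(1,3) | ant1:(0,3)->S->(1,3)
  grid max=5 at (1,3)
Step 4: ant0:(1,3)->N->(0,3) | ant1:(1,3)->N->(0,3)
  grid max=5 at (0,3)
Step 5: ant0:(0,3)->S->(1,3) | ant1:(0,3)->S->(1,3)
  grid max=7 at (1,3)
Step 6: ant0:(1,3)->N->(0,3) | ant1:(1,3)->N->(0,3)
  grid max=7 at (0,3)

(0,3) (0,3)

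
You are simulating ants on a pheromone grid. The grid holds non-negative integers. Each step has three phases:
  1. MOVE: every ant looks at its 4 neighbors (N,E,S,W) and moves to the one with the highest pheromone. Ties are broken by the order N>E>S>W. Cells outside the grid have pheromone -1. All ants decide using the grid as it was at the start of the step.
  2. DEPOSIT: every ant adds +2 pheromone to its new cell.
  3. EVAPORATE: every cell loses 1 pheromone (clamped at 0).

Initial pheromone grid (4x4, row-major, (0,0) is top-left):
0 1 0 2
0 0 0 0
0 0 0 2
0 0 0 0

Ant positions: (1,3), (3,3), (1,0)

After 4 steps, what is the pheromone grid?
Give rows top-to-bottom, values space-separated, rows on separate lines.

After step 1: ants at (0,3),(2,3),(0,0)
  1 0 0 3
  0 0 0 0
  0 0 0 3
  0 0 0 0
After step 2: ants at (1,3),(1,3),(0,1)
  0 1 0 2
  0 0 0 3
  0 0 0 2
  0 0 0 0
After step 3: ants at (0,3),(0,3),(0,2)
  0 0 1 5
  0 0 0 2
  0 0 0 1
  0 0 0 0
After step 4: ants at (1,3),(1,3),(0,3)
  0 0 0 6
  0 0 0 5
  0 0 0 0
  0 0 0 0

0 0 0 6
0 0 0 5
0 0 0 0
0 0 0 0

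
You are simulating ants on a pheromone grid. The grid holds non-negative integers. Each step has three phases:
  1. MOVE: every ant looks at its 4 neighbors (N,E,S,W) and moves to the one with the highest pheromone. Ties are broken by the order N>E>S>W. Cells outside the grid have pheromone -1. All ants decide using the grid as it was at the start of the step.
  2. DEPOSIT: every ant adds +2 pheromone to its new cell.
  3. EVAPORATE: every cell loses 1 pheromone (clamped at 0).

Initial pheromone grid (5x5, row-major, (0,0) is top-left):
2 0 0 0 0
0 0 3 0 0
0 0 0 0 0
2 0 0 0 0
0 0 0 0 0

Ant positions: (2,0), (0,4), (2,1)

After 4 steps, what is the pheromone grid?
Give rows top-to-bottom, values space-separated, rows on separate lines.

After step 1: ants at (3,0),(1,4),(1,1)
  1 0 0 0 0
  0 1 2 0 1
  0 0 0 0 0
  3 0 0 0 0
  0 0 0 0 0
After step 2: ants at (2,0),(0,4),(1,2)
  0 0 0 0 1
  0 0 3 0 0
  1 0 0 0 0
  2 0 0 0 0
  0 0 0 0 0
After step 3: ants at (3,0),(1,4),(0,2)
  0 0 1 0 0
  0 0 2 0 1
  0 0 0 0 0
  3 0 0 0 0
  0 0 0 0 0
After step 4: ants at (2,0),(0,4),(1,2)
  0 0 0 0 1
  0 0 3 0 0
  1 0 0 0 0
  2 0 0 0 0
  0 0 0 0 0

0 0 0 0 1
0 0 3 0 0
1 0 0 0 0
2 0 0 0 0
0 0 0 0 0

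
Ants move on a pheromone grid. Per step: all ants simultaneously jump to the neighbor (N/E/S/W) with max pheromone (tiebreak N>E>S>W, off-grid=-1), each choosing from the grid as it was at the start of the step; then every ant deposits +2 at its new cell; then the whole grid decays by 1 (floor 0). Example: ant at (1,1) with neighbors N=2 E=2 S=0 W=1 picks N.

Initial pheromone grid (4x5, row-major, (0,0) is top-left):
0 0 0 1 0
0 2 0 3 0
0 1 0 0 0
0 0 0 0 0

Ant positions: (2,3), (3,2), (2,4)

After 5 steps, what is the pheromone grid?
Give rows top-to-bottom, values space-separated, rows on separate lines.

After step 1: ants at (1,3),(2,2),(1,4)
  0 0 0 0 0
  0 1 0 4 1
  0 0 1 0 0
  0 0 0 0 0
After step 2: ants at (1,4),(1,2),(1,3)
  0 0 0 0 0
  0 0 1 5 2
  0 0 0 0 0
  0 0 0 0 0
After step 3: ants at (1,3),(1,3),(1,4)
  0 0 0 0 0
  0 0 0 8 3
  0 0 0 0 0
  0 0 0 0 0
After step 4: ants at (1,4),(1,4),(1,3)
  0 0 0 0 0
  0 0 0 9 6
  0 0 0 0 0
  0 0 0 0 0
After step 5: ants at (1,3),(1,3),(1,4)
  0 0 0 0 0
  0 0 0 12 7
  0 0 0 0 0
  0 0 0 0 0

0 0 0 0 0
0 0 0 12 7
0 0 0 0 0
0 0 0 0 0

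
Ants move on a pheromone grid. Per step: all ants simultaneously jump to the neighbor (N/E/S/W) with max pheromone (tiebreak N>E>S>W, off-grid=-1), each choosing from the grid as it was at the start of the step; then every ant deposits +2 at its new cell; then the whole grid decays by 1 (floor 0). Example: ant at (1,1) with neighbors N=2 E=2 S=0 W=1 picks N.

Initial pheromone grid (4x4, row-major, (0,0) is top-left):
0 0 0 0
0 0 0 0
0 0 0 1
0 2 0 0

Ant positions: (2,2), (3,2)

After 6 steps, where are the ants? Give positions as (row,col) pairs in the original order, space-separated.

Step 1: ant0:(2,2)->E->(2,3) | ant1:(3,2)->W->(3,1)
  grid max=3 at (3,1)
Step 2: ant0:(2,3)->N->(1,3) | ant1:(3,1)->N->(2,1)
  grid max=2 at (3,1)
Step 3: ant0:(1,3)->S->(2,3) | ant1:(2,1)->S->(3,1)
  grid max=3 at (3,1)
Step 4: ant0:(2,3)->N->(1,3) | ant1:(3,1)->N->(2,1)
  grid max=2 at (3,1)
Step 5: ant0:(1,3)->S->(2,3) | ant1:(2,1)->S->(3,1)
  grid max=3 at (3,1)
Step 6: ant0:(2,3)->N->(1,3) | ant1:(3,1)->N->(2,1)
  grid max=2 at (3,1)

(1,3) (2,1)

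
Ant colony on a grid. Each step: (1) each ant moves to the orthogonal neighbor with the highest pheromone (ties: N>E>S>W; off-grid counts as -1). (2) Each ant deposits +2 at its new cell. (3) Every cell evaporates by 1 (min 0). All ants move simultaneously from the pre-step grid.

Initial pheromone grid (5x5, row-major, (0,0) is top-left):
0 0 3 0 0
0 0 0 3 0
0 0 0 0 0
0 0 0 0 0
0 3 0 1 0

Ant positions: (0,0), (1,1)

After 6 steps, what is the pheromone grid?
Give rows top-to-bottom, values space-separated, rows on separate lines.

After step 1: ants at (0,1),(0,1)
  0 3 2 0 0
  0 0 0 2 0
  0 0 0 0 0
  0 0 0 0 0
  0 2 0 0 0
After step 2: ants at (0,2),(0,2)
  0 2 5 0 0
  0 0 0 1 0
  0 0 0 0 0
  0 0 0 0 0
  0 1 0 0 0
After step 3: ants at (0,1),(0,1)
  0 5 4 0 0
  0 0 0 0 0
  0 0 0 0 0
  0 0 0 0 0
  0 0 0 0 0
After step 4: ants at (0,2),(0,2)
  0 4 7 0 0
  0 0 0 0 0
  0 0 0 0 0
  0 0 0 0 0
  0 0 0 0 0
After step 5: ants at (0,1),(0,1)
  0 7 6 0 0
  0 0 0 0 0
  0 0 0 0 0
  0 0 0 0 0
  0 0 0 0 0
After step 6: ants at (0,2),(0,2)
  0 6 9 0 0
  0 0 0 0 0
  0 0 0 0 0
  0 0 0 0 0
  0 0 0 0 0

0 6 9 0 0
0 0 0 0 0
0 0 0 0 0
0 0 0 0 0
0 0 0 0 0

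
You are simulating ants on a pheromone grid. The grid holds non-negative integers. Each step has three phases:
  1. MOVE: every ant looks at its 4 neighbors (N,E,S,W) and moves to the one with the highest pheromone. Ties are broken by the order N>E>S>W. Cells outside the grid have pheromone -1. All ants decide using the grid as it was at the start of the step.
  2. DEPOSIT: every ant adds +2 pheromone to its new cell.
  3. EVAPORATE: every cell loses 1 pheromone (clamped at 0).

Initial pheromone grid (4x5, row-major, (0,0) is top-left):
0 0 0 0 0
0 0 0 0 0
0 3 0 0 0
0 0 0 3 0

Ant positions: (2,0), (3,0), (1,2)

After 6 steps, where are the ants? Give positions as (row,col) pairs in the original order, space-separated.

Step 1: ant0:(2,0)->E->(2,1) | ant1:(3,0)->N->(2,0) | ant2:(1,2)->N->(0,2)
  grid max=4 at (2,1)
Step 2: ant0:(2,1)->W->(2,0) | ant1:(2,0)->E->(2,1) | ant2:(0,2)->E->(0,3)
  grid max=5 at (2,1)
Step 3: ant0:(2,0)->E->(2,1) | ant1:(2,1)->W->(2,0) | ant2:(0,3)->E->(0,4)
  grid max=6 at (2,1)
Step 4: ant0:(2,1)->W->(2,0) | ant1:(2,0)->E->(2,1) | ant2:(0,4)->S->(1,4)
  grid max=7 at (2,1)
Step 5: ant0:(2,0)->E->(2,1) | ant1:(2,1)->W->(2,0) | ant2:(1,4)->N->(0,4)
  grid max=8 at (2,1)
Step 6: ant0:(2,1)->W->(2,0) | ant1:(2,0)->E->(2,1) | ant2:(0,4)->S->(1,4)
  grid max=9 at (2,1)

(2,0) (2,1) (1,4)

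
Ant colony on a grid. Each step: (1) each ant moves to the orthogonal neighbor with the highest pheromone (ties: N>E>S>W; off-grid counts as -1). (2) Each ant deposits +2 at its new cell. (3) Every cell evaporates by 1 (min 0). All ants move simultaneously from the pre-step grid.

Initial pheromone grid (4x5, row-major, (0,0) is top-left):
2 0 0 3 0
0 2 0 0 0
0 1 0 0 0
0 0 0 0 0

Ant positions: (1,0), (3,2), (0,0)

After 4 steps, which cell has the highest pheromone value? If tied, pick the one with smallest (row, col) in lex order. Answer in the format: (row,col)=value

Answer: (0,0)=6

Derivation:
Step 1: ant0:(1,0)->N->(0,0) | ant1:(3,2)->N->(2,2) | ant2:(0,0)->E->(0,1)
  grid max=3 at (0,0)
Step 2: ant0:(0,0)->E->(0,1) | ant1:(2,2)->N->(1,2) | ant2:(0,1)->W->(0,0)
  grid max=4 at (0,0)
Step 3: ant0:(0,1)->W->(0,0) | ant1:(1,2)->N->(0,2) | ant2:(0,0)->E->(0,1)
  grid max=5 at (0,0)
Step 4: ant0:(0,0)->E->(0,1) | ant1:(0,2)->W->(0,1) | ant2:(0,1)->W->(0,0)
  grid max=6 at (0,0)
Final grid:
  6 6 0 0 0
  0 0 0 0 0
  0 0 0 0 0
  0 0 0 0 0
Max pheromone 6 at (0,0)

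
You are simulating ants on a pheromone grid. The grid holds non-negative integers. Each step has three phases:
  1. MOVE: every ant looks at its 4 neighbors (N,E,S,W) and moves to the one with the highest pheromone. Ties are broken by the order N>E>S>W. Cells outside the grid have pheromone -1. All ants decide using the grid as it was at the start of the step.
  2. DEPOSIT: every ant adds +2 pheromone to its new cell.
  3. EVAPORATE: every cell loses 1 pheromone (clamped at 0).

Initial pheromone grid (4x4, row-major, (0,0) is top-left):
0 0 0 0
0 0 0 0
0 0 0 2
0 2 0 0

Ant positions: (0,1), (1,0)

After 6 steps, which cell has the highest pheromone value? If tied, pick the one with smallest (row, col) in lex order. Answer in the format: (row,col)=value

Answer: (0,3)=5

Derivation:
Step 1: ant0:(0,1)->E->(0,2) | ant1:(1,0)->N->(0,0)
  grid max=1 at (0,0)
Step 2: ant0:(0,2)->E->(0,3) | ant1:(0,0)->E->(0,1)
  grid max=1 at (0,1)
Step 3: ant0:(0,3)->S->(1,3) | ant1:(0,1)->E->(0,2)
  grid max=1 at (0,2)
Step 4: ant0:(1,3)->N->(0,3) | ant1:(0,2)->E->(0,3)
  grid max=3 at (0,3)
Step 5: ant0:(0,3)->S->(1,3) | ant1:(0,3)->S->(1,3)
  grid max=3 at (1,3)
Step 6: ant0:(1,3)->N->(0,3) | ant1:(1,3)->N->(0,3)
  grid max=5 at (0,3)
Final grid:
  0 0 0 5
  0 0 0 2
  0 0 0 0
  0 0 0 0
Max pheromone 5 at (0,3)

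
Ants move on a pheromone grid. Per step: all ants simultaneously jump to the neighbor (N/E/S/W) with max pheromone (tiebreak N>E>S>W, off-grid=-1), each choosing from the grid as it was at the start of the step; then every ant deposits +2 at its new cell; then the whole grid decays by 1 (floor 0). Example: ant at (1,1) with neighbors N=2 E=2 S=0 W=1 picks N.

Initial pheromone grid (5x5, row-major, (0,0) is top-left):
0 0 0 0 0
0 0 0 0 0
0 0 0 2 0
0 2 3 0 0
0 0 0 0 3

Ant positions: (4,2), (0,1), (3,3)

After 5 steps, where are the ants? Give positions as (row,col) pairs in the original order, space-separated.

Step 1: ant0:(4,2)->N->(3,2) | ant1:(0,1)->E->(0,2) | ant2:(3,3)->W->(3,2)
  grid max=6 at (3,2)
Step 2: ant0:(3,2)->W->(3,1) | ant1:(0,2)->E->(0,3) | ant2:(3,2)->W->(3,1)
  grid max=5 at (3,2)
Step 3: ant0:(3,1)->E->(3,2) | ant1:(0,3)->E->(0,4) | ant2:(3,1)->E->(3,2)
  grid max=8 at (3,2)
Step 4: ant0:(3,2)->W->(3,1) | ant1:(0,4)->S->(1,4) | ant2:(3,2)->W->(3,1)
  grid max=7 at (3,2)
Step 5: ant0:(3,1)->E->(3,2) | ant1:(1,4)->N->(0,4) | ant2:(3,1)->E->(3,2)
  grid max=10 at (3,2)

(3,2) (0,4) (3,2)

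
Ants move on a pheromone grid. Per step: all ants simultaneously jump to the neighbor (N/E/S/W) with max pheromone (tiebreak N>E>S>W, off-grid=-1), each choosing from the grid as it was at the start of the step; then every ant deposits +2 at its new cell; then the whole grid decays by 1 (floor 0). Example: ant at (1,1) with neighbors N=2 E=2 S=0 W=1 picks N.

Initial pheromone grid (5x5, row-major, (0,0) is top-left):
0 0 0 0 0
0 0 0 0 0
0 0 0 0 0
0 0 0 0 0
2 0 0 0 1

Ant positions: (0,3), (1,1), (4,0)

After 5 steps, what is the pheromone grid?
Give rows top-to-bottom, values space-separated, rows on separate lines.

After step 1: ants at (0,4),(0,1),(3,0)
  0 1 0 0 1
  0 0 0 0 0
  0 0 0 0 0
  1 0 0 0 0
  1 0 0 0 0
After step 2: ants at (1,4),(0,2),(4,0)
  0 0 1 0 0
  0 0 0 0 1
  0 0 0 0 0
  0 0 0 0 0
  2 0 0 0 0
After step 3: ants at (0,4),(0,3),(3,0)
  0 0 0 1 1
  0 0 0 0 0
  0 0 0 0 0
  1 0 0 0 0
  1 0 0 0 0
After step 4: ants at (0,3),(0,4),(4,0)
  0 0 0 2 2
  0 0 0 0 0
  0 0 0 0 0
  0 0 0 0 0
  2 0 0 0 0
After step 5: ants at (0,4),(0,3),(3,0)
  0 0 0 3 3
  0 0 0 0 0
  0 0 0 0 0
  1 0 0 0 0
  1 0 0 0 0

0 0 0 3 3
0 0 0 0 0
0 0 0 0 0
1 0 0 0 0
1 0 0 0 0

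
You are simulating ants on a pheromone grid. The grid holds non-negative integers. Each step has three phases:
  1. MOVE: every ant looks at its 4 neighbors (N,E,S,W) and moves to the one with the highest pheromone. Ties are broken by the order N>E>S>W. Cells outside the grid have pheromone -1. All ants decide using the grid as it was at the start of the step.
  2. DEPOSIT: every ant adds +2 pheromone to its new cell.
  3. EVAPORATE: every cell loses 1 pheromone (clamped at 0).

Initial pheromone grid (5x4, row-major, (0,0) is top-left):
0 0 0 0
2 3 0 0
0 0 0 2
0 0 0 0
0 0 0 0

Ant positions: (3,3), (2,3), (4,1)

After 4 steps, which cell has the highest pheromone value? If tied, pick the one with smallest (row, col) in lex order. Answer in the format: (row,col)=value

Answer: (2,3)=6

Derivation:
Step 1: ant0:(3,3)->N->(2,3) | ant1:(2,3)->N->(1,3) | ant2:(4,1)->N->(3,1)
  grid max=3 at (2,3)
Step 2: ant0:(2,3)->N->(1,3) | ant1:(1,3)->S->(2,3) | ant2:(3,1)->N->(2,1)
  grid max=4 at (2,3)
Step 3: ant0:(1,3)->S->(2,3) | ant1:(2,3)->N->(1,3) | ant2:(2,1)->N->(1,1)
  grid max=5 at (2,3)
Step 4: ant0:(2,3)->N->(1,3) | ant1:(1,3)->S->(2,3) | ant2:(1,1)->N->(0,1)
  grid max=6 at (2,3)
Final grid:
  0 1 0 0
  0 1 0 4
  0 0 0 6
  0 0 0 0
  0 0 0 0
Max pheromone 6 at (2,3)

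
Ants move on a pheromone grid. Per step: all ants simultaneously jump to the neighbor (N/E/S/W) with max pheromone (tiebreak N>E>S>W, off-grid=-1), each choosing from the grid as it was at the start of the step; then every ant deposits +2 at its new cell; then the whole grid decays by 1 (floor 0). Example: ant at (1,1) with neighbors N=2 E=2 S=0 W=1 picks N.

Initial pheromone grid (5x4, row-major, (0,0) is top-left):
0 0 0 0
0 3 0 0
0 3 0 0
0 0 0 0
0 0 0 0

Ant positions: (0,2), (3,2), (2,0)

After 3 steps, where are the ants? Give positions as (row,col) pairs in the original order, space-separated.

Step 1: ant0:(0,2)->E->(0,3) | ant1:(3,2)->N->(2,2) | ant2:(2,0)->E->(2,1)
  grid max=4 at (2,1)
Step 2: ant0:(0,3)->S->(1,3) | ant1:(2,2)->W->(2,1) | ant2:(2,1)->N->(1,1)
  grid max=5 at (2,1)
Step 3: ant0:(1,3)->N->(0,3) | ant1:(2,1)->N->(1,1) | ant2:(1,1)->S->(2,1)
  grid max=6 at (2,1)

(0,3) (1,1) (2,1)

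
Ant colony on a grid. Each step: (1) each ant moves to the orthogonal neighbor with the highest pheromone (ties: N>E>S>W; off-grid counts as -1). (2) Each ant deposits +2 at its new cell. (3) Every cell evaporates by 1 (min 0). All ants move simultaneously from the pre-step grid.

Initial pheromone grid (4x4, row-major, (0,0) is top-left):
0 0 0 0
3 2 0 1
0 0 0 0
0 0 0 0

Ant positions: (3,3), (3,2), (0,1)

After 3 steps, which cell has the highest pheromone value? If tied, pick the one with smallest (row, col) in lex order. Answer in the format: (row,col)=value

Answer: (1,1)=3

Derivation:
Step 1: ant0:(3,3)->N->(2,3) | ant1:(3,2)->N->(2,2) | ant2:(0,1)->S->(1,1)
  grid max=3 at (1,1)
Step 2: ant0:(2,3)->W->(2,2) | ant1:(2,2)->E->(2,3) | ant2:(1,1)->W->(1,0)
  grid max=3 at (1,0)
Step 3: ant0:(2,2)->E->(2,3) | ant1:(2,3)->W->(2,2) | ant2:(1,0)->E->(1,1)
  grid max=3 at (1,1)
Final grid:
  0 0 0 0
  2 3 0 0
  0 0 3 3
  0 0 0 0
Max pheromone 3 at (1,1)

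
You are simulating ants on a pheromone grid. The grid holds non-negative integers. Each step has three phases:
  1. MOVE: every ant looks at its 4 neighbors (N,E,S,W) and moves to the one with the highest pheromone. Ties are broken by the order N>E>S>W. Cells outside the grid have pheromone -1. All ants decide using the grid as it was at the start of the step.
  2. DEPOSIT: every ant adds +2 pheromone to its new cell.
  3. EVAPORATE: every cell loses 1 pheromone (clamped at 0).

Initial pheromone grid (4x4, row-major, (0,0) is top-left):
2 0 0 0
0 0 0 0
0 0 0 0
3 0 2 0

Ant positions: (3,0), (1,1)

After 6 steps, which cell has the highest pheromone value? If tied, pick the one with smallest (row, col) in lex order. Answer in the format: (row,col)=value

Step 1: ant0:(3,0)->N->(2,0) | ant1:(1,1)->N->(0,1)
  grid max=2 at (3,0)
Step 2: ant0:(2,0)->S->(3,0) | ant1:(0,1)->W->(0,0)
  grid max=3 at (3,0)
Step 3: ant0:(3,0)->N->(2,0) | ant1:(0,0)->E->(0,1)
  grid max=2 at (3,0)
Step 4: ant0:(2,0)->S->(3,0) | ant1:(0,1)->W->(0,0)
  grid max=3 at (3,0)
Step 5: ant0:(3,0)->N->(2,0) | ant1:(0,0)->E->(0,1)
  grid max=2 at (3,0)
Step 6: ant0:(2,0)->S->(3,0) | ant1:(0,1)->W->(0,0)
  grid max=3 at (3,0)
Final grid:
  2 0 0 0
  0 0 0 0
  0 0 0 0
  3 0 0 0
Max pheromone 3 at (3,0)

Answer: (3,0)=3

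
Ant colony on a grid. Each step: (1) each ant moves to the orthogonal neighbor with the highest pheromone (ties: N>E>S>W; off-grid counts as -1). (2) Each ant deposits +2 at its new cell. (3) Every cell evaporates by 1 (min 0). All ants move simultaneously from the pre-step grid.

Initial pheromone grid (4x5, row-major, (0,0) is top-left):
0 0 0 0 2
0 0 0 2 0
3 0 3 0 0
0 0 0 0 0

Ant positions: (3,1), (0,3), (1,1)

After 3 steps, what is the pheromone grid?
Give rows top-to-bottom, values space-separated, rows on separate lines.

After step 1: ants at (2,1),(0,4),(0,1)
  0 1 0 0 3
  0 0 0 1 0
  2 1 2 0 0
  0 0 0 0 0
After step 2: ants at (2,2),(1,4),(0,2)
  0 0 1 0 2
  0 0 0 0 1
  1 0 3 0 0
  0 0 0 0 0
After step 3: ants at (1,2),(0,4),(0,3)
  0 0 0 1 3
  0 0 1 0 0
  0 0 2 0 0
  0 0 0 0 0

0 0 0 1 3
0 0 1 0 0
0 0 2 0 0
0 0 0 0 0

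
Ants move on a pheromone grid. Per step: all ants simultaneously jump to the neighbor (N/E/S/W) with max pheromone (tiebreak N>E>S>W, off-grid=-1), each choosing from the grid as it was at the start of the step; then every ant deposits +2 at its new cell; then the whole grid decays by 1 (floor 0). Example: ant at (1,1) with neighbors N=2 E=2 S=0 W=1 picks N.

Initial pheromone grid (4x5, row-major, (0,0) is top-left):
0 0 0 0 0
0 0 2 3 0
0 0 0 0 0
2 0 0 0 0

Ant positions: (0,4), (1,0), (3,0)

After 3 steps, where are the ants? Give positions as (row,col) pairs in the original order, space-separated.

Step 1: ant0:(0,4)->S->(1,4) | ant1:(1,0)->N->(0,0) | ant2:(3,0)->N->(2,0)
  grid max=2 at (1,3)
Step 2: ant0:(1,4)->W->(1,3) | ant1:(0,0)->E->(0,1) | ant2:(2,0)->S->(3,0)
  grid max=3 at (1,3)
Step 3: ant0:(1,3)->N->(0,3) | ant1:(0,1)->E->(0,2) | ant2:(3,0)->N->(2,0)
  grid max=2 at (1,3)

(0,3) (0,2) (2,0)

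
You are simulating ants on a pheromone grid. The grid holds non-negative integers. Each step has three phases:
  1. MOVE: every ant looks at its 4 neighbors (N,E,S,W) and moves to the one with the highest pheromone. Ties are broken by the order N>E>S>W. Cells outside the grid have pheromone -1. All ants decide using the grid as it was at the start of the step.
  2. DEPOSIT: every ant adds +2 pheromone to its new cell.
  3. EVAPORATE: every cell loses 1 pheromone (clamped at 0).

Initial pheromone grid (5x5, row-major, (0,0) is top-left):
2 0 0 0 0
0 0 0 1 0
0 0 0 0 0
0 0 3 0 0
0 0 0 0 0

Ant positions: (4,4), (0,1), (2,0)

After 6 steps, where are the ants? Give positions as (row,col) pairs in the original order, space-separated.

Step 1: ant0:(4,4)->N->(3,4) | ant1:(0,1)->W->(0,0) | ant2:(2,0)->N->(1,0)
  grid max=3 at (0,0)
Step 2: ant0:(3,4)->N->(2,4) | ant1:(0,0)->S->(1,0) | ant2:(1,0)->N->(0,0)
  grid max=4 at (0,0)
Step 3: ant0:(2,4)->N->(1,4) | ant1:(1,0)->N->(0,0) | ant2:(0,0)->S->(1,0)
  grid max=5 at (0,0)
Step 4: ant0:(1,4)->N->(0,4) | ant1:(0,0)->S->(1,0) | ant2:(1,0)->N->(0,0)
  grid max=6 at (0,0)
Step 5: ant0:(0,4)->S->(1,4) | ant1:(1,0)->N->(0,0) | ant2:(0,0)->S->(1,0)
  grid max=7 at (0,0)
Step 6: ant0:(1,4)->N->(0,4) | ant1:(0,0)->S->(1,0) | ant2:(1,0)->N->(0,0)
  grid max=8 at (0,0)

(0,4) (1,0) (0,0)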